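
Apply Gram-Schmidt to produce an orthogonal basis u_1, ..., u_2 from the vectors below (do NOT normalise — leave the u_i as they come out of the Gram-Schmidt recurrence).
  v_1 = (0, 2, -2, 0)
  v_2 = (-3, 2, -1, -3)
Orthogonal basis:
  u_1 = (0, 2, -2, 0)
  u_2 = (-3, 1/2, 1/2, -3)

Apply the Gram-Schmidt recurrence
  u_1 = v_1
  u_i = v_i − Σ_{j<i} ((v_i · u_j) / (u_j · u_j)) · u_j.

Step by step this gives:
  u_1 = (0, 2, -2, 0)
  u_2 = (-3, 1/2, 1/2, -3)

Orthogonality check:
  u_2 · u_1 = 0 (should be 0)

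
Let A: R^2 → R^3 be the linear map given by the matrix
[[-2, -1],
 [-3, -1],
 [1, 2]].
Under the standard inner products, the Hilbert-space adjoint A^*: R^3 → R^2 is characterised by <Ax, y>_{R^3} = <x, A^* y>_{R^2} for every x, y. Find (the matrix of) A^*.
A^* = A^T =
[[-2, -3, 1],
 [-1, -1, 2]]

For real matrices with standard dot products, the defining identity <Ax, y> = <x, A^* y> gives (Ax)^T y = x^T (A^*) y, i.e. x^T A^T y = x^T (A^*) y. Since this holds for all x, y, we must have A^* = A^T. Therefore
A^* =
[[-2, -3, 1],
 [-1, -1, 2]].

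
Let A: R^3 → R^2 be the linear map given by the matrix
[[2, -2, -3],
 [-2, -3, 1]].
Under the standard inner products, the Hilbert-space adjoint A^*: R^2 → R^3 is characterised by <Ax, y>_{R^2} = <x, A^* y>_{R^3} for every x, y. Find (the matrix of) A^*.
A^* = A^T =
[[2, -2],
 [-2, -3],
 [-3, 1]]

For real matrices with standard dot products, the defining identity <Ax, y> = <x, A^* y> gives (Ax)^T y = x^T (A^*) y, i.e. x^T A^T y = x^T (A^*) y. Since this holds for all x, y, we must have A^* = A^T. Therefore
A^* =
[[2, -2],
 [-2, -3],
 [-3, 1]].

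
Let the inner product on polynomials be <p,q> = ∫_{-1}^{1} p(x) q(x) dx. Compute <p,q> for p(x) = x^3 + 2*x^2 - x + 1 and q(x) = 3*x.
<p,q> = -4/5

Expand the product: p(x)·q(x) = 3*x^4 + 6*x^3 - 3*x^2 + 3*x.
∫_{-1}^{1} of each monomial x^k gives [2/(k+1) if k even, 0 if k odd]. Integrating term-by-term (or equivalently evaluating the antiderivative F(x) = 3*x^5/5 + 3*x^4/2 - x^3 + 3*x^2/2 at the endpoints):
  F(1) − F(−1) = 13/5 − (17/5) = -4/5.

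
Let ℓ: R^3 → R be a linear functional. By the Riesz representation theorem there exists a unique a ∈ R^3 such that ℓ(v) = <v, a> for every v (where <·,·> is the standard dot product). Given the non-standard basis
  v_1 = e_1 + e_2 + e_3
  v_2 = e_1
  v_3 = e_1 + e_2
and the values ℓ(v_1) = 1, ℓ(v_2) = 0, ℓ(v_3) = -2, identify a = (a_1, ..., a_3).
a = (0, -2, 3)

Write a = (a_1, ..., a_3) in the standard basis. For each basis vector v_i, ℓ(v_i) = <v_i, a> is a linear equation in the a_j's. Collect the n equations into a matrix system V a = ℓ, where row i of V is v_i (expressed in the standard basis). Since V is invertible (lower-triangular with 1s on the diagonal, up to permutation), solve by back-substitution:
  V =
[[1, 1, 1],
 [1, 0, 0],
 [1, 1, 0]]
  V a = (1, 0, -2)
Solving gives a = (0, -2, 3).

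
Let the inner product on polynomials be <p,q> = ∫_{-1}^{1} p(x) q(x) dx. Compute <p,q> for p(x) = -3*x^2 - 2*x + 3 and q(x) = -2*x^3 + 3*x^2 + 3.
<p,q> = 16

Expand the product: p(x)·q(x) = 6*x^5 - 5*x^4 - 12*x^3 - 6*x + 9.
∫_{-1}^{1} of each monomial x^k gives [2/(k+1) if k even, 0 if k odd]. Integrating term-by-term (or equivalently evaluating the antiderivative F(x) = x^6 - x^5 - 3*x^4 - 3*x^2 + 9*x at the endpoints):
  F(1) − F(−1) = 3 − (-13) = 16.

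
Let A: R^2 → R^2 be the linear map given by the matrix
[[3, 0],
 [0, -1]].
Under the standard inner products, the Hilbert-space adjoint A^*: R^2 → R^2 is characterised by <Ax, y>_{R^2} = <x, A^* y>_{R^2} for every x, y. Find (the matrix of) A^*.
A^* = A^T =
[[3, 0],
 [0, -1]]

For real matrices with standard dot products, the defining identity <Ax, y> = <x, A^* y> gives (Ax)^T y = x^T (A^*) y, i.e. x^T A^T y = x^T (A^*) y. Since this holds for all x, y, we must have A^* = A^T. Therefore
A^* =
[[3, 0],
 [0, -1]].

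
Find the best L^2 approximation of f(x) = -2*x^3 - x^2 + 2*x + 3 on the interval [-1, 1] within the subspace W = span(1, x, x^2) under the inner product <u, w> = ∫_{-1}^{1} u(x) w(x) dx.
g(x) = -x^2 + 4*x/5 + 3

The best approximation g ∈ W is the orthogonal projection of f onto W. Writing g = a_0 + a_1 x + a_2 x^2, the coefficients solve the normal equations G · a = b where
  G_{ij} = <φ_i, φ_j> and b_i = <f, φ_i>, with φ_0 = 1, φ_1 = x, φ_2 = x^2.
G =
  [2, 0, 2/3]
  [0, 2/3, 0]
  [2/3, 0, 2/5],
b = (16/3, 8/15, 8/5).
Solving gives a_0 = 3, a_1 = 4/5, a_2 = -1, so
  g(x) = -x^2 + 4*x/5 + 3.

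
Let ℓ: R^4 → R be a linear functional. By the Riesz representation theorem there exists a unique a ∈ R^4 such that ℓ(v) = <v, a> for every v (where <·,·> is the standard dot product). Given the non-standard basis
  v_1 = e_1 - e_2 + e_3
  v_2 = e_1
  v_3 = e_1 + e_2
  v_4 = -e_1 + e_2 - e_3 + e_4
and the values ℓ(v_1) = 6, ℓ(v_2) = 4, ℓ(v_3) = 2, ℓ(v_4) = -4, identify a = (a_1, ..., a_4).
a = (4, -2, 0, 2)

Write a = (a_1, ..., a_4) in the standard basis. For each basis vector v_i, ℓ(v_i) = <v_i, a> is a linear equation in the a_j's. Collect the n equations into a matrix system V a = ℓ, where row i of V is v_i (expressed in the standard basis). Since V is invertible (lower-triangular with 1s on the diagonal, up to permutation), solve by back-substitution:
  V =
[[1, -1, 1, 0],
 [1, 0, 0, 0],
 [1, 1, 0, 0],
 [-1, 1, -1, 1]]
  V a = (6, 4, 2, -4)
Solving gives a = (4, -2, 0, 2).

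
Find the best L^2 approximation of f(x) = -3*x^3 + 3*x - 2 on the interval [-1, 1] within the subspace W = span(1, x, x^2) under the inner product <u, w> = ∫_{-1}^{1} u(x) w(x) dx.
g(x) = 6*x/5 - 2

The best approximation g ∈ W is the orthogonal projection of f onto W. Writing g = a_0 + a_1 x + a_2 x^2, the coefficients solve the normal equations G · a = b where
  G_{ij} = <φ_i, φ_j> and b_i = <f, φ_i>, with φ_0 = 1, φ_1 = x, φ_2 = x^2.
G =
  [2, 0, 2/3]
  [0, 2/3, 0]
  [2/3, 0, 2/5],
b = (-4, 4/5, -4/3).
Solving gives a_0 = -2, a_1 = 6/5, a_2 = 0, so
  g(x) = 6*x/5 - 2.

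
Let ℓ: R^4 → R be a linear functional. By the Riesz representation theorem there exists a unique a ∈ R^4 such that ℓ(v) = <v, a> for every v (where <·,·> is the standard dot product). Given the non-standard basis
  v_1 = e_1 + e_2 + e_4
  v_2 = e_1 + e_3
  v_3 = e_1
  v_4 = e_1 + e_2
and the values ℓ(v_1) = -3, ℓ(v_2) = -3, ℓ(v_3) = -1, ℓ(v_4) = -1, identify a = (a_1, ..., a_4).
a = (-1, 0, -2, -2)

Write a = (a_1, ..., a_4) in the standard basis. For each basis vector v_i, ℓ(v_i) = <v_i, a> is a linear equation in the a_j's. Collect the n equations into a matrix system V a = ℓ, where row i of V is v_i (expressed in the standard basis). Since V is invertible (lower-triangular with 1s on the diagonal, up to permutation), solve by back-substitution:
  V =
[[1, 1, 0, 1],
 [1, 0, 1, 0],
 [1, 0, 0, 0],
 [1, 1, 0, 0]]
  V a = (-3, -3, -1, -1)
Solving gives a = (-1, 0, -2, -2).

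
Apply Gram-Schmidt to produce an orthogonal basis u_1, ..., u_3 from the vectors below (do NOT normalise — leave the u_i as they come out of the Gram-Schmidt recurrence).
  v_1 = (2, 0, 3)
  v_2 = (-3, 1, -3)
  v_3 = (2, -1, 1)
Orthogonal basis:
  u_1 = (2, 0, 3)
  u_2 = (-9/13, 1, 6/13)
  u_3 = (3/22, 3/22, -1/11)

Apply the Gram-Schmidt recurrence
  u_1 = v_1
  u_i = v_i − Σ_{j<i} ((v_i · u_j) / (u_j · u_j)) · u_j.

Step by step this gives:
  u_1 = (2, 0, 3)
  u_2 = (-9/13, 1, 6/13)
  u_3 = (3/22, 3/22, -1/11)

Orthogonality check:
  u_2 · u_1 = 0 (should be 0)
  u_3 · u_1 = 0 (should be 0)
  u_3 · u_2 = 0 (should be 0)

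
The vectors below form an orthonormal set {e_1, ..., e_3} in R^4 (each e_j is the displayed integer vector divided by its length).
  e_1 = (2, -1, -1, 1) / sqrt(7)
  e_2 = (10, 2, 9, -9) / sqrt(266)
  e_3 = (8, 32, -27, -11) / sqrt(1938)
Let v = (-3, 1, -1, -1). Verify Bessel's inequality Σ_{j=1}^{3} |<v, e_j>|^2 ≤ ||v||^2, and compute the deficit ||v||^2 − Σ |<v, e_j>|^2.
Σ |<v, e_j>|^2 = 563/51; ||v||^2 = 12; deficit = 49/51

Write each e_j = u_j / sqrt(<u_j, u_j>) where u_j is the displayed integer vector. Then <v, e_j> = <v, u_j> / sqrt(<u_j, u_j>), so |<v, e_j>|^2 = <v, u_j>^2 / <u_j, u_j>.
Coefficients: <v, e_1> = -7/sqrt(7), <v, e_2> = -28/sqrt(266), <v, e_3> = 46/sqrt(1938).
Square and sum: Σ |<v, e_j>|^2 = 563/51.
Compute ||v||^2 = v·v = 12.
Deficit = 12 − 563/51 = 49/51 ≥ 0, confirming Bessel's inequality. (The deficit equals ||v − Σ <v,e_j> e_j||^2, the squared distance from v to span{e_j}.)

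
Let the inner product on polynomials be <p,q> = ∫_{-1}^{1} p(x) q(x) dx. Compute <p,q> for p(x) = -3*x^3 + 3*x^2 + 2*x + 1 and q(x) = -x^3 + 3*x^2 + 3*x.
<p,q> = 212/35

Expand the product: p(x)·q(x) = 3*x^6 - 12*x^5 - 2*x^4 + 14*x^3 + 9*x^2 + 3*x.
∫_{-1}^{1} of each monomial x^k gives [2/(k+1) if k even, 0 if k odd]. Integrating term-by-term (or equivalently evaluating the antiderivative F(x) = 3*x^7/7 - 2*x^6 - 2*x^5/5 + 7*x^4/2 + 3*x^3 + 3*x^2/2 at the endpoints):
  F(1) − F(−1) = 211/35 − (-1/35) = 212/35.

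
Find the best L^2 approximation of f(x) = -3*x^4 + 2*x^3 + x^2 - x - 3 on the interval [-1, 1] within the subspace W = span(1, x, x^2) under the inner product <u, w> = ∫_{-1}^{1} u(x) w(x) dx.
g(x) = -11*x^2/7 + x/5 - 96/35

The best approximation g ∈ W is the orthogonal projection of f onto W. Writing g = a_0 + a_1 x + a_2 x^2, the coefficients solve the normal equations G · a = b where
  G_{ij} = <φ_i, φ_j> and b_i = <f, φ_i>, with φ_0 = 1, φ_1 = x, φ_2 = x^2.
G =
  [2, 0, 2/3]
  [0, 2/3, 0]
  [2/3, 0, 2/5],
b = (-98/15, 2/15, -86/35).
Solving gives a_0 = -96/35, a_1 = 1/5, a_2 = -11/7, so
  g(x) = -11*x^2/7 + x/5 - 96/35.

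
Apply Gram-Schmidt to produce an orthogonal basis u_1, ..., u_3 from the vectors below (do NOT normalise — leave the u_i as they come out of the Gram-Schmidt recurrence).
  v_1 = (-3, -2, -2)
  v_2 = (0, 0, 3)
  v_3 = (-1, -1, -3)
Orthogonal basis:
  u_1 = (-3, -2, -2)
  u_2 = (-18/17, -12/17, 39/17)
  u_3 = (2/13, -3/13, 0)

Apply the Gram-Schmidt recurrence
  u_1 = v_1
  u_i = v_i − Σ_{j<i} ((v_i · u_j) / (u_j · u_j)) · u_j.

Step by step this gives:
  u_1 = (-3, -2, -2)
  u_2 = (-18/17, -12/17, 39/17)
  u_3 = (2/13, -3/13, 0)

Orthogonality check:
  u_2 · u_1 = 0 (should be 0)
  u_3 · u_1 = 0 (should be 0)
  u_3 · u_2 = 0 (should be 0)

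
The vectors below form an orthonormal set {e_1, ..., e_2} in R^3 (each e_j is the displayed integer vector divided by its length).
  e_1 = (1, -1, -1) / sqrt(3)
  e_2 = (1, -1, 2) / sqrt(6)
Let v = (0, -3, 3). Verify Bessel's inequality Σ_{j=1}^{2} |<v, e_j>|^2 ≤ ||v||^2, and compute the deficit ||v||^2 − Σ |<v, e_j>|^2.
Σ |<v, e_j>|^2 = 27/2; ||v||^2 = 18; deficit = 9/2

Write each e_j = u_j / sqrt(<u_j, u_j>) where u_j is the displayed integer vector. Then <v, e_j> = <v, u_j> / sqrt(<u_j, u_j>), so |<v, e_j>|^2 = <v, u_j>^2 / <u_j, u_j>.
Coefficients: <v, e_1> = 0/sqrt(3), <v, e_2> = 9/sqrt(6).
Square and sum: Σ |<v, e_j>|^2 = 27/2.
Compute ||v||^2 = v·v = 18.
Deficit = 18 − 27/2 = 9/2 ≥ 0, confirming Bessel's inequality. (The deficit equals ||v − Σ <v,e_j> e_j||^2, the squared distance from v to span{e_j}.)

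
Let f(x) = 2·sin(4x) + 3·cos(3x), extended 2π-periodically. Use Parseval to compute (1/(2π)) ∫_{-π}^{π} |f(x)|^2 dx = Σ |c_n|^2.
Σ |c_n|^2 = 13/2

Expand |f|^2 and use orthogonality of {sin(nx), cos(mx)} on [-π, π]:
  ∫_{-π}^{π} sin(nx)^2 dx = π, ∫ cos(mx)^2 dx = π, and cross terms integrate to 0.
So ∫_{-π}^{π} f(x)^2 dx = 2^2 · π + 3^2 · π = (4 + 9)π.
Divide by 2π: (4 + 9)/2 = 13/2.
By Parseval, this equals Σ |c_n|^2.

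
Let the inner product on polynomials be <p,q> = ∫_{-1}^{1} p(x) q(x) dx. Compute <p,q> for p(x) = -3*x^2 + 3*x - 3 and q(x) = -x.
<p,q> = -2

Expand the product: p(x)·q(x) = 3*x^3 - 3*x^2 + 3*x.
∫_{-1}^{1} of each monomial x^k gives [2/(k+1) if k even, 0 if k odd]. Integrating term-by-term (or equivalently evaluating the antiderivative F(x) = 3*x^4/4 - x^3 + 3*x^2/2 at the endpoints):
  F(1) − F(−1) = 5/4 − (13/4) = -2.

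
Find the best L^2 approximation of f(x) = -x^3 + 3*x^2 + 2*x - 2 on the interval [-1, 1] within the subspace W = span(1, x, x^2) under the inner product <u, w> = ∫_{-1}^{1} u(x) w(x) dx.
g(x) = 3*x^2 + 7*x/5 - 2

The best approximation g ∈ W is the orthogonal projection of f onto W. Writing g = a_0 + a_1 x + a_2 x^2, the coefficients solve the normal equations G · a = b where
  G_{ij} = <φ_i, φ_j> and b_i = <f, φ_i>, with φ_0 = 1, φ_1 = x, φ_2 = x^2.
G =
  [2, 0, 2/3]
  [0, 2/3, 0]
  [2/3, 0, 2/5],
b = (-2, 14/15, -2/15).
Solving gives a_0 = -2, a_1 = 7/5, a_2 = 3, so
  g(x) = 3*x^2 + 7*x/5 - 2.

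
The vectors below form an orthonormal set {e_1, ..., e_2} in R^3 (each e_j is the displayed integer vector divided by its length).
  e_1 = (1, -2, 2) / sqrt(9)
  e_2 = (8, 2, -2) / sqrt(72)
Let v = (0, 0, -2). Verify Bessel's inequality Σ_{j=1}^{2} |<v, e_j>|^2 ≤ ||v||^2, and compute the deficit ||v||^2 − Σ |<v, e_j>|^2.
Σ |<v, e_j>|^2 = 2; ||v||^2 = 4; deficit = 2

Write each e_j = u_j / sqrt(<u_j, u_j>) where u_j is the displayed integer vector. Then <v, e_j> = <v, u_j> / sqrt(<u_j, u_j>), so |<v, e_j>|^2 = <v, u_j>^2 / <u_j, u_j>.
Coefficients: <v, e_1> = -4/sqrt(9), <v, e_2> = 4/sqrt(72).
Square and sum: Σ |<v, e_j>|^2 = 2.
Compute ||v||^2 = v·v = 4.
Deficit = 4 − 2 = 2 ≥ 0, confirming Bessel's inequality. (The deficit equals ||v − Σ <v,e_j> e_j||^2, the squared distance from v to span{e_j}.)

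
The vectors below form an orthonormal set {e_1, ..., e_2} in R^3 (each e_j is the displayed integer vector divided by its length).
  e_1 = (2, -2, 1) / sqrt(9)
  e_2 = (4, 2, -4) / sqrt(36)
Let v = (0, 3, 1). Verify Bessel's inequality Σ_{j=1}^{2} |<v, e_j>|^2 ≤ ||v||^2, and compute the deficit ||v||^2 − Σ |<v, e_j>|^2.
Σ |<v, e_j>|^2 = 26/9; ||v||^2 = 10; deficit = 64/9

Write each e_j = u_j / sqrt(<u_j, u_j>) where u_j is the displayed integer vector. Then <v, e_j> = <v, u_j> / sqrt(<u_j, u_j>), so |<v, e_j>|^2 = <v, u_j>^2 / <u_j, u_j>.
Coefficients: <v, e_1> = -5/sqrt(9), <v, e_2> = 2/sqrt(36).
Square and sum: Σ |<v, e_j>|^2 = 26/9.
Compute ||v||^2 = v·v = 10.
Deficit = 10 − 26/9 = 64/9 ≥ 0, confirming Bessel's inequality. (The deficit equals ||v − Σ <v,e_j> e_j||^2, the squared distance from v to span{e_j}.)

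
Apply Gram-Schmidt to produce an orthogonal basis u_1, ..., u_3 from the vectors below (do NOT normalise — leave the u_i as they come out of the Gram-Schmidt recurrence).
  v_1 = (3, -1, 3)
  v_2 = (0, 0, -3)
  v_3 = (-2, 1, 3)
Orthogonal basis:
  u_1 = (3, -1, 3)
  u_2 = (27/19, -9/19, -30/19)
  u_3 = (1/10, 3/10, 0)

Apply the Gram-Schmidt recurrence
  u_1 = v_1
  u_i = v_i − Σ_{j<i} ((v_i · u_j) / (u_j · u_j)) · u_j.

Step by step this gives:
  u_1 = (3, -1, 3)
  u_2 = (27/19, -9/19, -30/19)
  u_3 = (1/10, 3/10, 0)

Orthogonality check:
  u_2 · u_1 = 0 (should be 0)
  u_3 · u_1 = 0 (should be 0)
  u_3 · u_2 = 0 (should be 0)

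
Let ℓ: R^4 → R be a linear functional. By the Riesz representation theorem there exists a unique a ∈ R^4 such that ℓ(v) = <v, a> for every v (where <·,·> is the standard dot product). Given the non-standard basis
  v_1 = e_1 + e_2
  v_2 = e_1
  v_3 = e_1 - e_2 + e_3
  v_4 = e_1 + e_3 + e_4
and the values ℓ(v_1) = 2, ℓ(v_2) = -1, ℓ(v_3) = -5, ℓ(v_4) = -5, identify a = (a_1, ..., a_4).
a = (-1, 3, -1, -3)

Write a = (a_1, ..., a_4) in the standard basis. For each basis vector v_i, ℓ(v_i) = <v_i, a> is a linear equation in the a_j's. Collect the n equations into a matrix system V a = ℓ, where row i of V is v_i (expressed in the standard basis). Since V is invertible (lower-triangular with 1s on the diagonal, up to permutation), solve by back-substitution:
  V =
[[1, 1, 0, 0],
 [1, 0, 0, 0],
 [1, -1, 1, 0],
 [1, 0, 1, 1]]
  V a = (2, -1, -5, -5)
Solving gives a = (-1, 3, -1, -3).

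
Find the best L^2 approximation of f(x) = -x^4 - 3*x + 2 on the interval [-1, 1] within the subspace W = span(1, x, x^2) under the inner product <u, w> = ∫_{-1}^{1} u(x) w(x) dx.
g(x) = -6*x^2/7 - 3*x + 73/35

The best approximation g ∈ W is the orthogonal projection of f onto W. Writing g = a_0 + a_1 x + a_2 x^2, the coefficients solve the normal equations G · a = b where
  G_{ij} = <φ_i, φ_j> and b_i = <f, φ_i>, with φ_0 = 1, φ_1 = x, φ_2 = x^2.
G =
  [2, 0, 2/3]
  [0, 2/3, 0]
  [2/3, 0, 2/5],
b = (18/5, -2, 22/21).
Solving gives a_0 = 73/35, a_1 = -3, a_2 = -6/7, so
  g(x) = -6*x^2/7 - 3*x + 73/35.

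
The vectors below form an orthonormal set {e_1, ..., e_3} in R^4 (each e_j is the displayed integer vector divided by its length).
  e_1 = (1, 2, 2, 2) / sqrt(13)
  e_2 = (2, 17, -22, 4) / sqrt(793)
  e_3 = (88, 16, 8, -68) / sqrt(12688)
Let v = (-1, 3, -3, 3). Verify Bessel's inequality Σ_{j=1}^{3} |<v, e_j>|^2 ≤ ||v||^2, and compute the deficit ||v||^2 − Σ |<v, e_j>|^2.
Σ |<v, e_j>|^2 = 363/13; ||v||^2 = 28; deficit = 1/13

Write each e_j = u_j / sqrt(<u_j, u_j>) where u_j is the displayed integer vector. Then <v, e_j> = <v, u_j> / sqrt(<u_j, u_j>), so |<v, e_j>|^2 = <v, u_j>^2 / <u_j, u_j>.
Coefficients: <v, e_1> = 5/sqrt(13), <v, e_2> = 127/sqrt(793), <v, e_3> = -268/sqrt(12688).
Square and sum: Σ |<v, e_j>|^2 = 363/13.
Compute ||v||^2 = v·v = 28.
Deficit = 28 − 363/13 = 1/13 ≥ 0, confirming Bessel's inequality. (The deficit equals ||v − Σ <v,e_j> e_j||^2, the squared distance from v to span{e_j}.)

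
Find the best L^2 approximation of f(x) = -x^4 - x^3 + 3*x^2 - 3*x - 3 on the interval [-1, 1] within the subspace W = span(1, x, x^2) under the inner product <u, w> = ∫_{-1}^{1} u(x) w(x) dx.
g(x) = 15*x^2/7 - 18*x/5 - 102/35

The best approximation g ∈ W is the orthogonal projection of f onto W. Writing g = a_0 + a_1 x + a_2 x^2, the coefficients solve the normal equations G · a = b where
  G_{ij} = <φ_i, φ_j> and b_i = <f, φ_i>, with φ_0 = 1, φ_1 = x, φ_2 = x^2.
G =
  [2, 0, 2/3]
  [0, 2/3, 0]
  [2/3, 0, 2/5],
b = (-22/5, -12/5, -38/35).
Solving gives a_0 = -102/35, a_1 = -18/5, a_2 = 15/7, so
  g(x) = 15*x^2/7 - 18*x/5 - 102/35.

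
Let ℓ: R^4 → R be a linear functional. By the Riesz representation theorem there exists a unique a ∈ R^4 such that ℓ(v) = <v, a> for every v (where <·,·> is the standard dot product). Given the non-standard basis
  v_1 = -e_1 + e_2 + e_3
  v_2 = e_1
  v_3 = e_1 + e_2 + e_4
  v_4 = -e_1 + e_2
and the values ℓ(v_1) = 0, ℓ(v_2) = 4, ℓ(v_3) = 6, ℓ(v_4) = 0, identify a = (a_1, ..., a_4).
a = (4, 4, 0, -2)

Write a = (a_1, ..., a_4) in the standard basis. For each basis vector v_i, ℓ(v_i) = <v_i, a> is a linear equation in the a_j's. Collect the n equations into a matrix system V a = ℓ, where row i of V is v_i (expressed in the standard basis). Since V is invertible (lower-triangular with 1s on the diagonal, up to permutation), solve by back-substitution:
  V =
[[-1, 1, 1, 0],
 [1, 0, 0, 0],
 [1, 1, 0, 1],
 [-1, 1, 0, 0]]
  V a = (0, 4, 6, 0)
Solving gives a = (4, 4, 0, -2).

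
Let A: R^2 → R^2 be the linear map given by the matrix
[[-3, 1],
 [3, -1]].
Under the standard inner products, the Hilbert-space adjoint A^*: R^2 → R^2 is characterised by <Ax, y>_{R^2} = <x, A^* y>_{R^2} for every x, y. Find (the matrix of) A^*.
A^* = A^T =
[[-3, 3],
 [1, -1]]

For real matrices with standard dot products, the defining identity <Ax, y> = <x, A^* y> gives (Ax)^T y = x^T (A^*) y, i.e. x^T A^T y = x^T (A^*) y. Since this holds for all x, y, we must have A^* = A^T. Therefore
A^* =
[[-3, 3],
 [1, -1]].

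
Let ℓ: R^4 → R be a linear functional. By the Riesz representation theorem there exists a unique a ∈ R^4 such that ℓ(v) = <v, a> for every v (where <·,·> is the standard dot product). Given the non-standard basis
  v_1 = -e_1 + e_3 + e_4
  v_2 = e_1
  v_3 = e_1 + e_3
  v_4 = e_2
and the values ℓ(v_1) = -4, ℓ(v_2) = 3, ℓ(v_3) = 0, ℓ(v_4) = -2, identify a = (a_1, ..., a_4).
a = (3, -2, -3, 2)

Write a = (a_1, ..., a_4) in the standard basis. For each basis vector v_i, ℓ(v_i) = <v_i, a> is a linear equation in the a_j's. Collect the n equations into a matrix system V a = ℓ, where row i of V is v_i (expressed in the standard basis). Since V is invertible (lower-triangular with 1s on the diagonal, up to permutation), solve by back-substitution:
  V =
[[-1, 0, 1, 1],
 [1, 0, 0, 0],
 [1, 0, 1, 0],
 [0, 1, 0, 0]]
  V a = (-4, 3, 0, -2)
Solving gives a = (3, -2, -3, 2).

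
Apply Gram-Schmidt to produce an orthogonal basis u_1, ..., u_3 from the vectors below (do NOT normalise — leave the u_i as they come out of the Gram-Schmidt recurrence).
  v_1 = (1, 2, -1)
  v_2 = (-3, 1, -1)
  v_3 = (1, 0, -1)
Orthogonal basis:
  u_1 = (1, 2, -1)
  u_2 = (-3, 1, -1)
  u_3 = (4/33, -16/33, -28/33)

Apply the Gram-Schmidt recurrence
  u_1 = v_1
  u_i = v_i − Σ_{j<i} ((v_i · u_j) / (u_j · u_j)) · u_j.

Step by step this gives:
  u_1 = (1, 2, -1)
  u_2 = (-3, 1, -1)
  u_3 = (4/33, -16/33, -28/33)

Orthogonality check:
  u_2 · u_1 = 0 (should be 0)
  u_3 · u_1 = 0 (should be 0)
  u_3 · u_2 = 0 (should be 0)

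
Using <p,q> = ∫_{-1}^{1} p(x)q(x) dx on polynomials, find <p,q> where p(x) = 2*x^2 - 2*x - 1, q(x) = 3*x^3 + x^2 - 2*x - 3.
<p,q> = 12/5

Expand the product: p(x)·q(x) = 6*x^5 - 4*x^4 - 9*x^3 - 3*x^2 + 8*x + 3.
∫_{-1}^{1} of each monomial x^k gives [2/(k+1) if k even, 0 if k odd]. Integrating term-by-term (or equivalently evaluating the antiderivative F(x) = x^6 - 4*x^5/5 - 9*x^4/4 - x^3 + 4*x^2 + 3*x at the endpoints):
  F(1) − F(−1) = 79/20 − (31/20) = 12/5.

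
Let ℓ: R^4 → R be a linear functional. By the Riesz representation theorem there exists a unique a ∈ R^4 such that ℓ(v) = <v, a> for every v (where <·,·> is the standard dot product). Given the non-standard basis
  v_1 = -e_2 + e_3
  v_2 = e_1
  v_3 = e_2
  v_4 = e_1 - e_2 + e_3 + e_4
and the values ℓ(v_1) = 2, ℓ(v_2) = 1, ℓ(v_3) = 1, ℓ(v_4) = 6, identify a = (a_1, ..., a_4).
a = (1, 1, 3, 3)

Write a = (a_1, ..., a_4) in the standard basis. For each basis vector v_i, ℓ(v_i) = <v_i, a> is a linear equation in the a_j's. Collect the n equations into a matrix system V a = ℓ, where row i of V is v_i (expressed in the standard basis). Since V is invertible (lower-triangular with 1s on the diagonal, up to permutation), solve by back-substitution:
  V =
[[0, -1, 1, 0],
 [1, 0, 0, 0],
 [0, 1, 0, 0],
 [1, -1, 1, 1]]
  V a = (2, 1, 1, 6)
Solving gives a = (1, 1, 3, 3).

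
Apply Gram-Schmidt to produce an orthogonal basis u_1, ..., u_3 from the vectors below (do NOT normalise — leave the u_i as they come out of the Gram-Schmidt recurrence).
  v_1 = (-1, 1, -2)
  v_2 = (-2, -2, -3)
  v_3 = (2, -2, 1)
Orthogonal basis:
  u_1 = (-1, 1, -2)
  u_2 = (-1, -3, -1)
  u_3 = (14/11, -2/11, -8/11)

Apply the Gram-Schmidt recurrence
  u_1 = v_1
  u_i = v_i − Σ_{j<i} ((v_i · u_j) / (u_j · u_j)) · u_j.

Step by step this gives:
  u_1 = (-1, 1, -2)
  u_2 = (-1, -3, -1)
  u_3 = (14/11, -2/11, -8/11)

Orthogonality check:
  u_2 · u_1 = 0 (should be 0)
  u_3 · u_1 = 0 (should be 0)
  u_3 · u_2 = 0 (should be 0)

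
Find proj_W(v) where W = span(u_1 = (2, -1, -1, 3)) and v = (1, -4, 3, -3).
proj_W(v) = (-4/5, 2/5, 2/5, -6/5)

Set up U = [u_1 | ... | u_1] ∈ R^(4×1). The projector onto W = col(U) is P = U (U^T U)^(-1) U^T.
Compute U^T U =
  [15],
and U^T v = (-6).
Solve U^T U · c = U^T v for the coefficients: c = (-2/5). The projection is proj_W(v) = U c.
Check: (v - proj_W(v)) · u_1 = 0  (should be 0).
Result: proj_W(v) = (-4/5, 2/5, 2/5, -6/5).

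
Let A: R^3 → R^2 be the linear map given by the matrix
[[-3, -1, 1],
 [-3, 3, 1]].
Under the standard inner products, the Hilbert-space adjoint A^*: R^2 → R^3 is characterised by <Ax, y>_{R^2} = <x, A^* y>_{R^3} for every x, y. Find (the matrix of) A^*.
A^* = A^T =
[[-3, -3],
 [-1, 3],
 [1, 1]]

For real matrices with standard dot products, the defining identity <Ax, y> = <x, A^* y> gives (Ax)^T y = x^T (A^*) y, i.e. x^T A^T y = x^T (A^*) y. Since this holds for all x, y, we must have A^* = A^T. Therefore
A^* =
[[-3, -3],
 [-1, 3],
 [1, 1]].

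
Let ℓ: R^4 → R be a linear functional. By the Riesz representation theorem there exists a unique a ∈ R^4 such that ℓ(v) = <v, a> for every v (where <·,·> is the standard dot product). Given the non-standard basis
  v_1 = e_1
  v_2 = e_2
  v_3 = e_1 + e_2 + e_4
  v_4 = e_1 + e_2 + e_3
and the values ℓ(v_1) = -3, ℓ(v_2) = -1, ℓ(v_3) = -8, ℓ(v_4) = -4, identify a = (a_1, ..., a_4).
a = (-3, -1, 0, -4)

Write a = (a_1, ..., a_4) in the standard basis. For each basis vector v_i, ℓ(v_i) = <v_i, a> is a linear equation in the a_j's. Collect the n equations into a matrix system V a = ℓ, where row i of V is v_i (expressed in the standard basis). Since V is invertible (lower-triangular with 1s on the diagonal, up to permutation), solve by back-substitution:
  V =
[[1, 0, 0, 0],
 [0, 1, 0, 0],
 [1, 1, 0, 1],
 [1, 1, 1, 0]]
  V a = (-3, -1, -8, -4)
Solving gives a = (-3, -1, 0, -4).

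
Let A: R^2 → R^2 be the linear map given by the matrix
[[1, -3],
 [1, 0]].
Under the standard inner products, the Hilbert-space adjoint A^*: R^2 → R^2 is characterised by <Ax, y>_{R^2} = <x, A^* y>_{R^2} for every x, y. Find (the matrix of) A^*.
A^* = A^T =
[[1, 1],
 [-3, 0]]

For real matrices with standard dot products, the defining identity <Ax, y> = <x, A^* y> gives (Ax)^T y = x^T (A^*) y, i.e. x^T A^T y = x^T (A^*) y. Since this holds for all x, y, we must have A^* = A^T. Therefore
A^* =
[[1, 1],
 [-3, 0]].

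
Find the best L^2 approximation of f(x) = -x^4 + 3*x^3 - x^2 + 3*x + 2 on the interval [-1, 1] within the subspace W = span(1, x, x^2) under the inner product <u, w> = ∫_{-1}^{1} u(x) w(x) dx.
g(x) = -13*x^2/7 + 24*x/5 + 73/35

The best approximation g ∈ W is the orthogonal projection of f onto W. Writing g = a_0 + a_1 x + a_2 x^2, the coefficients solve the normal equations G · a = b where
  G_{ij} = <φ_i, φ_j> and b_i = <f, φ_i>, with φ_0 = 1, φ_1 = x, φ_2 = x^2.
G =
  [2, 0, 2/3]
  [0, 2/3, 0]
  [2/3, 0, 2/5],
b = (44/15, 16/5, 68/105).
Solving gives a_0 = 73/35, a_1 = 24/5, a_2 = -13/7, so
  g(x) = -13*x^2/7 + 24*x/5 + 73/35.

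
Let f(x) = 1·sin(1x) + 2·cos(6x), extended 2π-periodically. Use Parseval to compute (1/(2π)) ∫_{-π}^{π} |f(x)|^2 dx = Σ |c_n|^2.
Σ |c_n|^2 = 5/2

Expand |f|^2 and use orthogonality of {sin(nx), cos(mx)} on [-π, π]:
  ∫_{-π}^{π} sin(nx)^2 dx = π, ∫ cos(mx)^2 dx = π, and cross terms integrate to 0.
So ∫_{-π}^{π} f(x)^2 dx = 1^2 · π + 2^2 · π = (1 + 4)π.
Divide by 2π: (1 + 4)/2 = 5/2.
By Parseval, this equals Σ |c_n|^2.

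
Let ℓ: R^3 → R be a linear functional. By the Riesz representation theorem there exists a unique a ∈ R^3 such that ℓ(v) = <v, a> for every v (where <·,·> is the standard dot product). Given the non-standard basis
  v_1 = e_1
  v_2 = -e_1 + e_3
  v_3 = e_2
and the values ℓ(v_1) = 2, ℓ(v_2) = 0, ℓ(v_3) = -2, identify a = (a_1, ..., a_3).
a = (2, -2, 2)

Write a = (a_1, ..., a_3) in the standard basis. For each basis vector v_i, ℓ(v_i) = <v_i, a> is a linear equation in the a_j's. Collect the n equations into a matrix system V a = ℓ, where row i of V is v_i (expressed in the standard basis). Since V is invertible (lower-triangular with 1s on the diagonal, up to permutation), solve by back-substitution:
  V =
[[1, 0, 0],
 [-1, 0, 1],
 [0, 1, 0]]
  V a = (2, 0, -2)
Solving gives a = (2, -2, 2).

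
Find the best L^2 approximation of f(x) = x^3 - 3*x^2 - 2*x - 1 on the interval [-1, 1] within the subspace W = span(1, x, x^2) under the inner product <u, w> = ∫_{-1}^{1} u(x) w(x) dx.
g(x) = -3*x^2 - 7*x/5 - 1

The best approximation g ∈ W is the orthogonal projection of f onto W. Writing g = a_0 + a_1 x + a_2 x^2, the coefficients solve the normal equations G · a = b where
  G_{ij} = <φ_i, φ_j> and b_i = <f, φ_i>, with φ_0 = 1, φ_1 = x, φ_2 = x^2.
G =
  [2, 0, 2/3]
  [0, 2/3, 0]
  [2/3, 0, 2/5],
b = (-4, -14/15, -28/15).
Solving gives a_0 = -1, a_1 = -7/5, a_2 = -3, so
  g(x) = -3*x^2 - 7*x/5 - 1.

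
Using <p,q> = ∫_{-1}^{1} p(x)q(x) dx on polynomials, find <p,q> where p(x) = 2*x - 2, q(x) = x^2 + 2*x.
<p,q> = 4/3

Expand the product: p(x)·q(x) = 2*x^3 + 2*x^2 - 4*x.
∫_{-1}^{1} of each monomial x^k gives [2/(k+1) if k even, 0 if k odd]. Integrating term-by-term (or equivalently evaluating the antiderivative F(x) = x^4/2 + 2*x^3/3 - 2*x^2 at the endpoints):
  F(1) − F(−1) = -5/6 − (-13/6) = 4/3.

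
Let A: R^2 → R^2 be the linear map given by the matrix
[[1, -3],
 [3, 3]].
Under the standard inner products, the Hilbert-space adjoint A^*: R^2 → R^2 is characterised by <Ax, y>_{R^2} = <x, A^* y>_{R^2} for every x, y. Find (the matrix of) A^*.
A^* = A^T =
[[1, 3],
 [-3, 3]]

For real matrices with standard dot products, the defining identity <Ax, y> = <x, A^* y> gives (Ax)^T y = x^T (A^*) y, i.e. x^T A^T y = x^T (A^*) y. Since this holds for all x, y, we must have A^* = A^T. Therefore
A^* =
[[1, 3],
 [-3, 3]].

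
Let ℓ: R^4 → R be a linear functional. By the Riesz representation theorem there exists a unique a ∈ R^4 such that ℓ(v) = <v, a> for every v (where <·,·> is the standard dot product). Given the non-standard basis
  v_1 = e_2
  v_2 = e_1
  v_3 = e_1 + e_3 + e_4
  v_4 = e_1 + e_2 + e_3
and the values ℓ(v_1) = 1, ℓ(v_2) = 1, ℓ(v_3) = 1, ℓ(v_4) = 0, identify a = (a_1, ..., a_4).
a = (1, 1, -2, 2)

Write a = (a_1, ..., a_4) in the standard basis. For each basis vector v_i, ℓ(v_i) = <v_i, a> is a linear equation in the a_j's. Collect the n equations into a matrix system V a = ℓ, where row i of V is v_i (expressed in the standard basis). Since V is invertible (lower-triangular with 1s on the diagonal, up to permutation), solve by back-substitution:
  V =
[[0, 1, 0, 0],
 [1, 0, 0, 0],
 [1, 0, 1, 1],
 [1, 1, 1, 0]]
  V a = (1, 1, 1, 0)
Solving gives a = (1, 1, -2, 2).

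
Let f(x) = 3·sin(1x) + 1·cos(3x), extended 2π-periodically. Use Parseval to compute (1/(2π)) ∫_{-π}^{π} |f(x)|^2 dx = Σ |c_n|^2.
Σ |c_n|^2 = 5

Expand |f|^2 and use orthogonality of {sin(nx), cos(mx)} on [-π, π]:
  ∫_{-π}^{π} sin(nx)^2 dx = π, ∫ cos(mx)^2 dx = π, and cross terms integrate to 0.
So ∫_{-π}^{π} f(x)^2 dx = 3^2 · π + 1^2 · π = (9 + 1)π.
Divide by 2π: (9 + 1)/2 = 5.
By Parseval, this equals Σ |c_n|^2.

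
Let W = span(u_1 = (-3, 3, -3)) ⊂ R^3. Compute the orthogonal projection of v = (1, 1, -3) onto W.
proj_W(v) = (-1, 1, -1)

Set up U = [u_1 | ... | u_1] ∈ R^(3×1). The projector onto W = col(U) is P = U (U^T U)^(-1) U^T.
Compute U^T U =
  [27],
and U^T v = (9).
Solve U^T U · c = U^T v for the coefficients: c = (1/3). The projection is proj_W(v) = U c.
Check: (v - proj_W(v)) · u_1 = 0  (should be 0).
Result: proj_W(v) = (-1, 1, -1).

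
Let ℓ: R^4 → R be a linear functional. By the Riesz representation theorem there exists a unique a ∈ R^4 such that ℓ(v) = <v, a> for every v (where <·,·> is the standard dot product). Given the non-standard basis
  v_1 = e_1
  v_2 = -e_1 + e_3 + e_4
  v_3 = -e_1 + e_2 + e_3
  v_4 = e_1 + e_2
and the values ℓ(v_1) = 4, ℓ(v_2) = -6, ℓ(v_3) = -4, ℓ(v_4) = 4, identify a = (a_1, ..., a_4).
a = (4, 0, 0, -2)

Write a = (a_1, ..., a_4) in the standard basis. For each basis vector v_i, ℓ(v_i) = <v_i, a> is a linear equation in the a_j's. Collect the n equations into a matrix system V a = ℓ, where row i of V is v_i (expressed in the standard basis). Since V is invertible (lower-triangular with 1s on the diagonal, up to permutation), solve by back-substitution:
  V =
[[1, 0, 0, 0],
 [-1, 0, 1, 1],
 [-1, 1, 1, 0],
 [1, 1, 0, 0]]
  V a = (4, -6, -4, 4)
Solving gives a = (4, 0, 0, -2).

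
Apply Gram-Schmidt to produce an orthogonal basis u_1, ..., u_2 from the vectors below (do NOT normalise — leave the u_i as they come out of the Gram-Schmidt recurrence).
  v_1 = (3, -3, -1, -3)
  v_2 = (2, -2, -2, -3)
Orthogonal basis:
  u_1 = (3, -3, -1, -3)
  u_2 = (-13/28, 13/28, -33/28, -15/28)

Apply the Gram-Schmidt recurrence
  u_1 = v_1
  u_i = v_i − Σ_{j<i} ((v_i · u_j) / (u_j · u_j)) · u_j.

Step by step this gives:
  u_1 = (3, -3, -1, -3)
  u_2 = (-13/28, 13/28, -33/28, -15/28)

Orthogonality check:
  u_2 · u_1 = 0 (should be 0)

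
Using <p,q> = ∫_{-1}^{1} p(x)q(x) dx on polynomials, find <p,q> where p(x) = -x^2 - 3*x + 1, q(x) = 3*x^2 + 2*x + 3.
<p,q> = 4/5

Expand the product: p(x)·q(x) = -3*x^4 - 11*x^3 - 6*x^2 - 7*x + 3.
∫_{-1}^{1} of each monomial x^k gives [2/(k+1) if k even, 0 if k odd]. Integrating term-by-term (or equivalently evaluating the antiderivative F(x) = -3*x^5/5 - 11*x^4/4 - 2*x^3 - 7*x^2/2 + 3*x at the endpoints):
  F(1) − F(−1) = -117/20 − (-133/20) = 4/5.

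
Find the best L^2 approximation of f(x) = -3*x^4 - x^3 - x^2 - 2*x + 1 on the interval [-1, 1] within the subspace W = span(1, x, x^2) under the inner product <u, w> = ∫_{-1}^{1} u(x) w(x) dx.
g(x) = -25*x^2/7 - 13*x/5 + 44/35

The best approximation g ∈ W is the orthogonal projection of f onto W. Writing g = a_0 + a_1 x + a_2 x^2, the coefficients solve the normal equations G · a = b where
  G_{ij} = <φ_i, φ_j> and b_i = <f, φ_i>, with φ_0 = 1, φ_1 = x, φ_2 = x^2.
G =
  [2, 0, 2/3]
  [0, 2/3, 0]
  [2/3, 0, 2/5],
b = (2/15, -26/15, -62/105).
Solving gives a_0 = 44/35, a_1 = -13/5, a_2 = -25/7, so
  g(x) = -25*x^2/7 - 13*x/5 + 44/35.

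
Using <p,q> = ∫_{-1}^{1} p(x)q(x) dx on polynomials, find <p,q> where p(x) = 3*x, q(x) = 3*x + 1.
<p,q> = 6

Expand the product: p(x)·q(x) = 9*x^2 + 3*x.
∫_{-1}^{1} of each monomial x^k gives [2/(k+1) if k even, 0 if k odd]. Integrating term-by-term (or equivalently evaluating the antiderivative F(x) = 3*x^3 + 3*x^2/2 at the endpoints):
  F(1) − F(−1) = 9/2 − (-3/2) = 6.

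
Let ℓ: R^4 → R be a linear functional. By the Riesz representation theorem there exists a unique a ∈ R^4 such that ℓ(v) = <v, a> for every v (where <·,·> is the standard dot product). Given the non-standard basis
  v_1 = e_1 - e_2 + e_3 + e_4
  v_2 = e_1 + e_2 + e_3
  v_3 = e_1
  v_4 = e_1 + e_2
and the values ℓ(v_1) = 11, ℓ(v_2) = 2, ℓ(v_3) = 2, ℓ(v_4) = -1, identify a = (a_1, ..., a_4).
a = (2, -3, 3, 3)

Write a = (a_1, ..., a_4) in the standard basis. For each basis vector v_i, ℓ(v_i) = <v_i, a> is a linear equation in the a_j's. Collect the n equations into a matrix system V a = ℓ, where row i of V is v_i (expressed in the standard basis). Since V is invertible (lower-triangular with 1s on the diagonal, up to permutation), solve by back-substitution:
  V =
[[1, -1, 1, 1],
 [1, 1, 1, 0],
 [1, 0, 0, 0],
 [1, 1, 0, 0]]
  V a = (11, 2, 2, -1)
Solving gives a = (2, -3, 3, 3).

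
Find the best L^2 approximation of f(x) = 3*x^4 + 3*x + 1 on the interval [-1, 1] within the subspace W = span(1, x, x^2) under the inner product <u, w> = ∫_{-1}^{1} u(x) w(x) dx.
g(x) = 18*x^2/7 + 3*x + 26/35

The best approximation g ∈ W is the orthogonal projection of f onto W. Writing g = a_0 + a_1 x + a_2 x^2, the coefficients solve the normal equations G · a = b where
  G_{ij} = <φ_i, φ_j> and b_i = <f, φ_i>, with φ_0 = 1, φ_1 = x, φ_2 = x^2.
G =
  [2, 0, 2/3]
  [0, 2/3, 0]
  [2/3, 0, 2/5],
b = (16/5, 2, 32/21).
Solving gives a_0 = 26/35, a_1 = 3, a_2 = 18/7, so
  g(x) = 18*x^2/7 + 3*x + 26/35.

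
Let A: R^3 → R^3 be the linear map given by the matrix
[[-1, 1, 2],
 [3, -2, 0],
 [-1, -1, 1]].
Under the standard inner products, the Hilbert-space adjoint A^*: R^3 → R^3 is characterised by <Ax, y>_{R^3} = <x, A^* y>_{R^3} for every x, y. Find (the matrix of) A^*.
A^* = A^T =
[[-1, 3, -1],
 [1, -2, -1],
 [2, 0, 1]]

For real matrices with standard dot products, the defining identity <Ax, y> = <x, A^* y> gives (Ax)^T y = x^T (A^*) y, i.e. x^T A^T y = x^T (A^*) y. Since this holds for all x, y, we must have A^* = A^T. Therefore
A^* =
[[-1, 3, -1],
 [1, -2, -1],
 [2, 0, 1]].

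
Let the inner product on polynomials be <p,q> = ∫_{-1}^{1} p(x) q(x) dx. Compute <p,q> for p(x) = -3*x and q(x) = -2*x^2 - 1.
<p,q> = 0

Expand the product: p(x)·q(x) = 6*x^3 + 3*x.
∫_{-1}^{1} of each monomial x^k gives [2/(k+1) if k even, 0 if k odd]. Integrating term-by-term (or equivalently evaluating the antiderivative F(x) = 3*x^4/2 + 3*x^2/2 at the endpoints):
  F(1) − F(−1) = 3 − (3) = 0.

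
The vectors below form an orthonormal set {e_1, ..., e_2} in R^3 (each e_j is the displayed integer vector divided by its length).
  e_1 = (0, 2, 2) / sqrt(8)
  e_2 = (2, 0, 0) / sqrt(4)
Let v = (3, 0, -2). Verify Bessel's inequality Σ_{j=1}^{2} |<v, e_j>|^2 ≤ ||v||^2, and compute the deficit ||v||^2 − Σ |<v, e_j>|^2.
Σ |<v, e_j>|^2 = 11; ||v||^2 = 13; deficit = 2

Write each e_j = u_j / sqrt(<u_j, u_j>) where u_j is the displayed integer vector. Then <v, e_j> = <v, u_j> / sqrt(<u_j, u_j>), so |<v, e_j>|^2 = <v, u_j>^2 / <u_j, u_j>.
Coefficients: <v, e_1> = -4/sqrt(8), <v, e_2> = 6/sqrt(4).
Square and sum: Σ |<v, e_j>|^2 = 11.
Compute ||v||^2 = v·v = 13.
Deficit = 13 − 11 = 2 ≥ 0, confirming Bessel's inequality. (The deficit equals ||v − Σ <v,e_j> e_j||^2, the squared distance from v to span{e_j}.)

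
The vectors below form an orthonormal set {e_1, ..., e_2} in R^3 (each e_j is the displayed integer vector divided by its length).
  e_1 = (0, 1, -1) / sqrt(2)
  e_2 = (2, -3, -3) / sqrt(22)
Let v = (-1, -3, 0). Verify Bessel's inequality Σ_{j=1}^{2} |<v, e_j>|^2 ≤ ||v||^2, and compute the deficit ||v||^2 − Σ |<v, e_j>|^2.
Σ |<v, e_j>|^2 = 74/11; ||v||^2 = 10; deficit = 36/11

Write each e_j = u_j / sqrt(<u_j, u_j>) where u_j is the displayed integer vector. Then <v, e_j> = <v, u_j> / sqrt(<u_j, u_j>), so |<v, e_j>|^2 = <v, u_j>^2 / <u_j, u_j>.
Coefficients: <v, e_1> = -3/sqrt(2), <v, e_2> = 7/sqrt(22).
Square and sum: Σ |<v, e_j>|^2 = 74/11.
Compute ||v||^2 = v·v = 10.
Deficit = 10 − 74/11 = 36/11 ≥ 0, confirming Bessel's inequality. (The deficit equals ||v − Σ <v,e_j> e_j||^2, the squared distance from v to span{e_j}.)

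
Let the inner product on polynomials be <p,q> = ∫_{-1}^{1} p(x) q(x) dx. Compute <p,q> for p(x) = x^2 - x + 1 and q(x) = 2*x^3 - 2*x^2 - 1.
<p,q> = -28/5

Expand the product: p(x)·q(x) = 2*x^5 - 4*x^4 + 4*x^3 - 3*x^2 + x - 1.
∫_{-1}^{1} of each monomial x^k gives [2/(k+1) if k even, 0 if k odd]. Integrating term-by-term (or equivalently evaluating the antiderivative F(x) = x^6/3 - 4*x^5/5 + x^4 - x^3 + x^2/2 - x at the endpoints):
  F(1) − F(−1) = -29/30 − (139/30) = -28/5.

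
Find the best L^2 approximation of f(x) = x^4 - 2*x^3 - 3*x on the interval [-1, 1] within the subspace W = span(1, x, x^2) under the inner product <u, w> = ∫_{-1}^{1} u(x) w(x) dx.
g(x) = 6*x^2/7 - 21*x/5 - 3/35

The best approximation g ∈ W is the orthogonal projection of f onto W. Writing g = a_0 + a_1 x + a_2 x^2, the coefficients solve the normal equations G · a = b where
  G_{ij} = <φ_i, φ_j> and b_i = <f, φ_i>, with φ_0 = 1, φ_1 = x, φ_2 = x^2.
G =
  [2, 0, 2/3]
  [0, 2/3, 0]
  [2/3, 0, 2/5],
b = (2/5, -14/5, 2/7).
Solving gives a_0 = -3/35, a_1 = -21/5, a_2 = 6/7, so
  g(x) = 6*x^2/7 - 21*x/5 - 3/35.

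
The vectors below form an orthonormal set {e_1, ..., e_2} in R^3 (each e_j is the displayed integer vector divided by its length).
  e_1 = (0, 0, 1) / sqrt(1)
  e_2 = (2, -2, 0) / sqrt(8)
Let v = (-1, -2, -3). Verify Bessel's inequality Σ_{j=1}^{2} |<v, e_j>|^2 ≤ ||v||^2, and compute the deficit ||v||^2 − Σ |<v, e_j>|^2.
Σ |<v, e_j>|^2 = 19/2; ||v||^2 = 14; deficit = 9/2

Write each e_j = u_j / sqrt(<u_j, u_j>) where u_j is the displayed integer vector. Then <v, e_j> = <v, u_j> / sqrt(<u_j, u_j>), so |<v, e_j>|^2 = <v, u_j>^2 / <u_j, u_j>.
Coefficients: <v, e_1> = -3/sqrt(1), <v, e_2> = 2/sqrt(8).
Square and sum: Σ |<v, e_j>|^2 = 19/2.
Compute ||v||^2 = v·v = 14.
Deficit = 14 − 19/2 = 9/2 ≥ 0, confirming Bessel's inequality. (The deficit equals ||v − Σ <v,e_j> e_j||^2, the squared distance from v to span{e_j}.)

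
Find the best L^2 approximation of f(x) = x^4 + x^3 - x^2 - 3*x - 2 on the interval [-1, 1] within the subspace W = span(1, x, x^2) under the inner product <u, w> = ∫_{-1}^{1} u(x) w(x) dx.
g(x) = -x^2/7 - 12*x/5 - 73/35

The best approximation g ∈ W is the orthogonal projection of f onto W. Writing g = a_0 + a_1 x + a_2 x^2, the coefficients solve the normal equations G · a = b where
  G_{ij} = <φ_i, φ_j> and b_i = <f, φ_i>, with φ_0 = 1, φ_1 = x, φ_2 = x^2.
G =
  [2, 0, 2/3]
  [0, 2/3, 0]
  [2/3, 0, 2/5],
b = (-64/15, -8/5, -152/105).
Solving gives a_0 = -73/35, a_1 = -12/5, a_2 = -1/7, so
  g(x) = -x^2/7 - 12*x/5 - 73/35.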